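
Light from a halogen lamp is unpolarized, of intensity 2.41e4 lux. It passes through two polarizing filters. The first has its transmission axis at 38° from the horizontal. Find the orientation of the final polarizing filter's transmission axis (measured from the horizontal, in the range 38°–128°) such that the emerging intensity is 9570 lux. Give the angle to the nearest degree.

θ ≈ 65°

Unpolarized light through the first polarizer → I₁ = ½ I₀, now polarized at 38°.
Target fraction: 9570 / 2.41e4 lux = 0.3971 of I₀.
Need I₂/I₀ = 0.3971, so cos²(θ − 38°) = 0.3971 / 0.5 = 0.7942.
θ − 38° = arccos(√0.7942) = 27.0°, giving θ ≈ 38 + 27.0 = 65.0°.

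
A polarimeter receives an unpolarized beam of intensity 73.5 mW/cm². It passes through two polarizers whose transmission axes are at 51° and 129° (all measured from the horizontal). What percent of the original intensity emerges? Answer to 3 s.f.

≈ 2.16%

Unpolarized light through the first polarizer → I₁ = 73.5 mW/cm²/2 = 36.75 mW/cm², polarized at 51°.
I₂ = I₁ · cos²(78°) = 36.75 · 0.04323 = 1.589 mW/cm².
That is 2.161% of the incident intensity.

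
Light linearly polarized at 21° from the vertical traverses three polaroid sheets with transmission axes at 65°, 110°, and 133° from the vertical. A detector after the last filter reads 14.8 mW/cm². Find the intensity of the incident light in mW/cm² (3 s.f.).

I₁ = I₀ cos²(65° − 21°) = I₀ cos²(44°) = 0.5174 I₀.
I₂ = I₁ cos²(110° − 65°) = 0.5174 I₀ · cos²(45°) = 0.2587 I₀.
I₃ = I₂ cos²(133° − 110°) = 0.2587 I₀ · cos²(23°) = 0.2192 I₀.
So 14.8 mW/cm² = 0.2192 I₀, giving I₀ = 14.8/0.2192 = 67.51 mW/cm².

I₀ ≈ 67.5 mW/cm²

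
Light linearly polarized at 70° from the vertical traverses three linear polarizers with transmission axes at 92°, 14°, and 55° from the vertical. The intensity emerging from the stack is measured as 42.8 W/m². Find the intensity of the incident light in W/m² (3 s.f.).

I₀ ≈ 2020 W/m²

I₁ = I₀ cos²(92° − 70°) = I₀ cos²(22°) = 0.8597 I₀.
I₂ = I₁ cos²(14° − 92°) = 0.8597 I₀ · cos²(78°) = 0.03716 I₀.
I₃ = I₂ cos²(55° − 14°) = 0.03716 I₀ · cos²(41°) = 0.02117 I₀.
So 42.8 W/m² = 0.02117 I₀, giving I₀ = 42.8/0.02117 = 2022 W/m².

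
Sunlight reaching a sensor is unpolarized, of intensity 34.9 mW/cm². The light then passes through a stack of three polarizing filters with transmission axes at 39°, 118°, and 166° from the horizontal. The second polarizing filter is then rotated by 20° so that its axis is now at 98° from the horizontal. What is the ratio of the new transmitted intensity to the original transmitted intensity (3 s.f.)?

I_new/I_old ≈ 2.28

Before rotation:
Unpolarized light through the first polarizer → I₁ = ½ I₀, now polarized at 39°.
I₂ = I₁ cos²(118° − 39°) = 0.5 I₀ · cos²(79°) = 0.0182 I₀.
I₃ = I₂ cos²(166° − 118°) = 0.0182 I₀ · cos²(48°) = 0.008151 I₀.
After rotation:
Unpolarized light through the first polarizer → I₁ = ½ I₀, now polarized at 39°.
I₂ = I₁ cos²(98° − 39°) = 0.5 I₀ · cos²(59°) = 0.1326 I₀.
I₃ = I₂ cos²(166° − 98°) = 0.1326 I₀ · cos²(68°) = 0.01861 I₀.
Ratio = 0.01861 / 0.008151 = 2.284.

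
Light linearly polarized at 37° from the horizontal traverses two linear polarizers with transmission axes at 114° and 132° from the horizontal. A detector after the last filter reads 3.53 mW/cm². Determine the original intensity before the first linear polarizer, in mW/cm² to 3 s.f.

I₀ ≈ 77.1 mW/cm²

I₁ = I₀ cos²(114° − 37°) = I₀ cos²(77°) = 0.0506 I₀.
I₂ = I₁ cos²(132° − 114°) = 0.0506 I₀ · cos²(18°) = 0.04577 I₀.
So 3.53 mW/cm² = 0.04577 I₀, giving I₀ = 3.53/0.04577 = 77.12 mW/cm².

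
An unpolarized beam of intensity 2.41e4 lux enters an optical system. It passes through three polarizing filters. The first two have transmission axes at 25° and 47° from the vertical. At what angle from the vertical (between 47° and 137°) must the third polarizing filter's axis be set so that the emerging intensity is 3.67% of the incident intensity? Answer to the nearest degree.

θ ≈ 120°

Unpolarized light through the first polarizer → I₁ = ½ I₀, now polarized at 25°.
I₂ = I₁ cos²(47° − 25°) = 0.5 I₀ · cos²(22°) = 0.4298 I₀.
Need I₃/I₀ = 0.0367, so cos²(θ − 47°) = 0.0367 / 0.4298 = 0.08538.
θ − 47° = arccos(√0.08538) = 73.0°, giving θ ≈ 47 + 73.0 = 120.0°.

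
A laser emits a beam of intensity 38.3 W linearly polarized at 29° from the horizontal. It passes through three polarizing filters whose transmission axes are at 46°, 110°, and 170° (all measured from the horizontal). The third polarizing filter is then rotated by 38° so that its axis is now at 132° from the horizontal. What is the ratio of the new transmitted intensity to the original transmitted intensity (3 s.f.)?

Before rotation:
By Malus's law, I₁ = I₀ cos²(46° − 29°) = I₀ cos²(17°) = 0.9145 I₀.
I₂ = I₁ cos²(110° − 46°) = 0.9145 I₀ · cos²(64°) = 0.1757 I₀.
I₃ = I₂ cos²(170° − 110°) = 0.1757 I₀ · cos²(60°) = 0.04394 I₀.
After rotation:
I₁ = I₀ cos²(46° − 29°) = I₀ cos²(17°) = 0.9145 I₀.
I₂ = I₁ cos²(110° − 46°) = 0.9145 I₀ · cos²(64°) = 0.1757 I₀.
I₃ = I₂ cos²(132° − 110°) = 0.1757 I₀ · cos²(22°) = 0.1511 I₀.
Ratio = 0.1511 / 0.04394 = 3.439.

I_new/I_old ≈ 3.44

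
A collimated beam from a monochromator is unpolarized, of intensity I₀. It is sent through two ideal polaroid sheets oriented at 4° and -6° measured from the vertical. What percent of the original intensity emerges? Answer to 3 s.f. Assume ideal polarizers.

Unpolarized light through the first polarizer → I₁ = ½ I₀, now polarized at 4°.
I₂ = I₁ cos²(-6° − 4°) = 0.5 I₀ · cos²(10°) = 0.4849 I₀.
That is 48.49% of the incident intensity.

≈ 48.5%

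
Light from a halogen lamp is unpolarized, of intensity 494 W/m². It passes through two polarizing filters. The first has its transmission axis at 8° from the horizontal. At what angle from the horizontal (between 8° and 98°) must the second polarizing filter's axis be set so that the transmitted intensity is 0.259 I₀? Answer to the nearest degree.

Unpolarized light through the first polarizer → I₁ = ½ I₀, now polarized at 8°.
Need I₂/I₀ = 0.259, so cos²(θ − 8°) = 0.259 / 0.5 = 0.518.
θ − 8° = arccos(√0.518) = 44.0°, giving θ ≈ 8 + 44.0 = 52.0°.

θ ≈ 52°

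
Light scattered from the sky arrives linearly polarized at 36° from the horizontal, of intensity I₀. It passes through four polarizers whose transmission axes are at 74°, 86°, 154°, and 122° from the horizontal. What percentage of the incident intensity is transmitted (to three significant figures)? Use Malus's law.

≈ 6.00%

By Malus's law, I₁ = I₀ cos²(74° − 36°) = I₀ cos²(38°) = 0.621 I₀.
I₂ = I₁ cos²(86° − 74°) = 0.621 I₀ · cos²(12°) = 0.5941 I₀.
I₃ = I₂ cos²(154° − 86°) = 0.5941 I₀ · cos²(68°) = 0.08337 I₀.
I₄ = I₃ cos²(122° − 154°) = 0.08337 I₀ · cos²(32°) = 0.05996 I₀.
That is 5.996% of the incident intensity.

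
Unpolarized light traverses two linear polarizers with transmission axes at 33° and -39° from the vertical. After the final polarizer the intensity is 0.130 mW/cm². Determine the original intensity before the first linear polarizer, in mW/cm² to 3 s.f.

I₀ ≈ 2.72 mW/cm²

Unpolarized light through the first polarizer → I₁ = ½ I₀, now polarized at 33°.
I₂ = I₁ cos²(-39° − 33°) = 0.5 I₀ · cos²(72°) = 0.04775 I₀.
So 0.130 mW/cm² = 0.04775 I₀, giving I₀ = 0.130/0.04775 = 2.723 mW/cm².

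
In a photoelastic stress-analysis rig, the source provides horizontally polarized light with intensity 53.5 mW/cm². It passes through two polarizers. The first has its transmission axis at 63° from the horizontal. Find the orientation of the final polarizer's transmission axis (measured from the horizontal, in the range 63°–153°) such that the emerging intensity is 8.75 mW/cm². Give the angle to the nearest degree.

θ ≈ 90°

I₁ = I₀ cos²(63° − 0°) = I₀ cos²(63°) = 0.2061 I₀.
Target fraction: 8.75 / 53.5 mW/cm² = 0.1636 of I₀.
Need I₂/I₀ = 0.1636, so cos²(θ − 63°) = 0.1636 / 0.2061 = 0.7935.
θ − 63° = arccos(√0.7935) = 27.0°, giving θ ≈ 63 + 27.0 = 90.0°.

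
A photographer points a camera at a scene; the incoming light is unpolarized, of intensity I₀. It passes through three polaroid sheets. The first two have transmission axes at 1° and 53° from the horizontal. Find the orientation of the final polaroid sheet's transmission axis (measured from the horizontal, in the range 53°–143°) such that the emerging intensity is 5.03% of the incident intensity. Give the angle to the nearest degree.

θ ≈ 112°

Unpolarized light through the first polarizer → I₁ = ½ I₀, now polarized at 1°.
I₂ = I₁ cos²(53° − 1°) = 0.5 I₀ · cos²(52°) = 0.1895 I₀.
Need I₃/I₀ = 0.0503, so cos²(θ − 53°) = 0.0503 / 0.1895 = 0.2654.
θ − 53° = arccos(√0.2654) = 59.0°, giving θ ≈ 53 + 59.0 = 112.0°.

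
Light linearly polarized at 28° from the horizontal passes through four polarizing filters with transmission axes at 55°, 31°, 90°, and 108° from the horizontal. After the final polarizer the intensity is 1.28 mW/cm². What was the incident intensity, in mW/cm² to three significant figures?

I₁ = I₀ cos²(55° − 28°) = I₀ cos²(27°) = 0.7939 I₀.
I₂ = I₁ cos²(31° − 55°) = 0.7939 I₀ · cos²(24°) = 0.6626 I₀.
I₃ = I₂ cos²(90° − 31°) = 0.6626 I₀ · cos²(59°) = 0.1758 I₀.
I₄ = I₃ cos²(108° − 90°) = 0.1758 I₀ · cos²(18°) = 0.159 I₀.
So 1.28 mW/cm² = 0.159 I₀, giving I₀ = 1.28/0.159 = 8.052 mW/cm².

I₀ ≈ 8.05 mW/cm²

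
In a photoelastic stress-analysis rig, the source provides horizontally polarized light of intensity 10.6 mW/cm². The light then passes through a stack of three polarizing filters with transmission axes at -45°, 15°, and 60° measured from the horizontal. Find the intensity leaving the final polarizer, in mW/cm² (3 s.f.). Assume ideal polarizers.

I₁ = 10.6 mW/cm² · cos²(45°) = 5.3 mW/cm².
I₂ = I₁ · cos²(60°) = 5.3 · 0.25 = 1.325 mW/cm².
I₃ = I₂ · cos²(45°) = 1.325 · 0.5 = 0.6625 mW/cm².

I ≈ 0.663 mW/cm²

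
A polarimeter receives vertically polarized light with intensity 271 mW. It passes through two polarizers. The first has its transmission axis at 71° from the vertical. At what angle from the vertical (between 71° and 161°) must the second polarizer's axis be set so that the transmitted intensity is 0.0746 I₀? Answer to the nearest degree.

By Malus's law, I₁ = I₀ cos²(71° − 0°) = I₀ cos²(71°) = 0.106 I₀.
Need I₂/I₀ = 0.0746, so cos²(θ − 71°) = 0.0746 / 0.106 = 0.7038.
θ − 71° = arccos(√0.7038) = 33.0°, giving θ ≈ 71 + 33.0 = 104.0°.

θ ≈ 104°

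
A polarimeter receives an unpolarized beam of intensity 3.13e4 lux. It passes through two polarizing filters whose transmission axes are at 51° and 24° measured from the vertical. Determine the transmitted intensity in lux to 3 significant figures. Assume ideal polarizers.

I ≈ 1.24e4 lux

Unpolarized light through the first polarizer → I₁ = 3.13e4 lux/2 = 1.565e+04 lux, polarized at 51°.
I₂ = I₁ · cos²(27°) = 1.565e+04 · 0.7939 = 1.242e+04 lux.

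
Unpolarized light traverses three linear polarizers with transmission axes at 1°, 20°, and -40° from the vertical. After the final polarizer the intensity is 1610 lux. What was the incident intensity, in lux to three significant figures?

Unpolarized light through the first polarizer → I₁ = ½ I₀, now polarized at 1°.
I₂ = I₁ cos²(20° − 1°) = 0.5 I₀ · cos²(19°) = 0.447 I₀.
I₃ = I₂ cos²(-40° − 20°) = 0.447 I₀ · cos²(60°) = 0.1118 I₀.
So 1610 lux = 0.1118 I₀, giving I₀ = 1610/0.1118 = 1.441e+04 lux.

I₀ ≈ 1.44e4 lux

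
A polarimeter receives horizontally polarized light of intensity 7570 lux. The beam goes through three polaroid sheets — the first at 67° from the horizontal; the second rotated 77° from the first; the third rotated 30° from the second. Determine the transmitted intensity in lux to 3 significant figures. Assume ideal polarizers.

By Malus's law, I₁ = 7570 lux · cos²(67°) = 1156 lux.
I₂ = I₁ · cos²(77°) = 1156 · 0.0506 = 58.48 lux.
I₃ = I₂ · cos²(30°) = 58.48 · 0.75 = 43.86 lux.

I ≈ 43.9 lux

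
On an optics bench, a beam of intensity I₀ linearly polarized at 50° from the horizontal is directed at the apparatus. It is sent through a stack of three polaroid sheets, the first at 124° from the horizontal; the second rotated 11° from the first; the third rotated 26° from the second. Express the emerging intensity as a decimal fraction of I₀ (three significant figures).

≈ 0.0591 I₀

By Malus's law, I₁ = I₀ cos²(124° − 50°) = I₀ cos²(74°) = 0.07598 I₀.
I₂ = I₁ cos²(11°) = 0.07598 · 0.9636 I₀ = 0.07321 I₀.
I₃ = I₂ cos²(26°) = 0.07321 · 0.8078 I₀ = 0.05914 I₀.
Transmitted fraction = 0.05914.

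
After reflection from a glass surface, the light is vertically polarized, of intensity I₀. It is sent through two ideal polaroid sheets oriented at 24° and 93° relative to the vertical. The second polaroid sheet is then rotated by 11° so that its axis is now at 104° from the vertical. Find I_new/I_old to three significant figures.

I_new/I_old ≈ 0.235

Before rotation:
I₁ = I₀ cos²(24° − 0°) = I₀ cos²(24°) = 0.8346 I₀.
I₂ = I₁ cos²(93° − 24°) = 0.8346 I₀ · cos²(69°) = 0.1072 I₀.
After rotation:
I₁ = I₀ cos²(24° − 0°) = I₀ cos²(24°) = 0.8346 I₀.
I₂ = I₁ cos²(104° − 24°) = 0.8346 I₀ · cos²(80°) = 0.02517 I₀.
Ratio = 0.02517 / 0.1072 = 0.2348.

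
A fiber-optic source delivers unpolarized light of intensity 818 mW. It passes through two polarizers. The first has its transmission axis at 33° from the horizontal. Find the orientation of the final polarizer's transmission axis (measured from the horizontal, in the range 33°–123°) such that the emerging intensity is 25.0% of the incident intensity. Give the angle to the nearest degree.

θ ≈ 78°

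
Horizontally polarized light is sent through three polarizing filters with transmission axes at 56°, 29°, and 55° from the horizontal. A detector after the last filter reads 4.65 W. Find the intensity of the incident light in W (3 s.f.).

By Malus's law, I₁ = I₀ cos²(56° − 0°) = I₀ cos²(56°) = 0.3127 I₀.
I₂ = I₁ cos²(29° − 56°) = 0.3127 I₀ · cos²(27°) = 0.2482 I₀.
I₃ = I₂ cos²(55° − 29°) = 0.2482 I₀ · cos²(26°) = 0.2005 I₀.
So 4.65 W = 0.2005 I₀, giving I₀ = 4.65/0.2005 = 23.19 W.

I₀ ≈ 23.2 W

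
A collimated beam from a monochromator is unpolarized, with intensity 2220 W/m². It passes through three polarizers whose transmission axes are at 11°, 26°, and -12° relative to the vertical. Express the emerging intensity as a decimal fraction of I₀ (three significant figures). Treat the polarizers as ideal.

Unpolarized light through the first polarizer → I₁ = 2220 W/m²/2 = 1110 W/m², polarized at 11°.
I₂ = I₁ · cos²(15°) = 1110 · 0.933 = 1036 W/m².
I₃ = I₂ · cos²(38°) = 1036 · 0.621 = 643.1 W/m².
Transmitted fraction = 0.2897.

I/I₀ ≈ 0.290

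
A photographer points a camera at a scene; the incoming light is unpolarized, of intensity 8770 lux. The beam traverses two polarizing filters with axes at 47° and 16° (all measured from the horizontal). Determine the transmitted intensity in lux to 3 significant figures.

I ≈ 3220 lux

Unpolarized light through the first polarizer → I₁ = 8770 lux/2 = 4385 lux, polarized at 47°.
I₂ = I₁ · cos²(31°) = 4385 · 0.7347 = 3222 lux.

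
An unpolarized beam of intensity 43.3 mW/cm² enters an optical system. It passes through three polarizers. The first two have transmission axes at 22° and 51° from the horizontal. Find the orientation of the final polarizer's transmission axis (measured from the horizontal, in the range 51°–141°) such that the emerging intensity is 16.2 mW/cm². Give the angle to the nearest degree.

θ ≈ 59°

Unpolarized light through the first polarizer → I₁ = ½ I₀, now polarized at 22°.
I₂ = I₁ cos²(51° − 22°) = 0.5 I₀ · cos²(29°) = 0.3825 I₀.
Target fraction: 16.2 / 43.3 mW/cm² = 0.3741 of I₀.
Need I₃/I₀ = 0.3741, so cos²(θ − 51°) = 0.3741 / 0.3825 = 0.9782.
θ − 51° = arccos(√0.9782) = 8.5°, giving θ ≈ 51 + 8.5 = 59.5°.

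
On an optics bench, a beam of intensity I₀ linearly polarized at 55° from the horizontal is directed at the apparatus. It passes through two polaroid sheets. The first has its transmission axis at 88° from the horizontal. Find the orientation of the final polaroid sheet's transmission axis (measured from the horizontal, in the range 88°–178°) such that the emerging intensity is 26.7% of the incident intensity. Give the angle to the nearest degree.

θ ≈ 140°

I₁ = I₀ cos²(88° − 55°) = I₀ cos²(33°) = 0.7034 I₀.
Need I₂/I₀ = 0.267, so cos²(θ − 88°) = 0.267 / 0.7034 = 0.3796.
θ − 88° = arccos(√0.3796) = 52.0°, giving θ ≈ 88 + 52.0 = 140.0°.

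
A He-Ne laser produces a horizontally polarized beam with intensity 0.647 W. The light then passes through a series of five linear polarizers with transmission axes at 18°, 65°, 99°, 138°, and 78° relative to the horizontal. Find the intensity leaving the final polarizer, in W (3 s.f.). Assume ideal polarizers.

I₁ = 0.647 W · cos²(18°) = 0.5852 W.
I₂ = I₁ · cos²(47°) = 0.5852 · 0.4651 = 0.2722 W.
I₃ = I₂ · cos²(34°) = 0.2722 · 0.6873 = 0.1871 W.
I₄ = I₃ · cos²(39°) = 0.1871 · 0.604 = 0.113 W.
I₅ = I₄ · cos²(60°) = 0.113 · 0.25 = 0.02825 W.

I ≈ 0.0282 W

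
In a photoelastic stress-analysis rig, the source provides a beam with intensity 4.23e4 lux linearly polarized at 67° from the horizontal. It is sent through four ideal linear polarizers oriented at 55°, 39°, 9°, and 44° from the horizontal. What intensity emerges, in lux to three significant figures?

I ≈ 1.88e4 lux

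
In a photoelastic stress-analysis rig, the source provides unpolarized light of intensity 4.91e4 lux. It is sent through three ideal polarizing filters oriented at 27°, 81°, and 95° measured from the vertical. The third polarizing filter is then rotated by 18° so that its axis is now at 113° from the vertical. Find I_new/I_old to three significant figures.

I_new/I_old ≈ 0.764

Before rotation:
Unpolarized light through the first polarizer → I₁ = ½ I₀, now polarized at 27°.
I₂ = I₁ cos²(81° − 27°) = 0.5 I₀ · cos²(54°) = 0.1727 I₀.
I₃ = I₂ cos²(95° − 81°) = 0.1727 I₀ · cos²(14°) = 0.1626 I₀.
After rotation:
Unpolarized light through the first polarizer → I₁ = ½ I₀, now polarized at 27°.
I₂ = I₁ cos²(81° − 27°) = 0.5 I₀ · cos²(54°) = 0.1727 I₀.
I₃ = I₂ cos²(113° − 81°) = 0.1727 I₀ · cos²(32°) = 0.1242 I₀.
Ratio = 0.1242 / 0.1626 = 0.7639.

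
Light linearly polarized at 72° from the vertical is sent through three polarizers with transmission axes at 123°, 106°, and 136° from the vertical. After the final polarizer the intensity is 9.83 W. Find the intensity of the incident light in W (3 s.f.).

I₁ = I₀ cos²(123° − 72°) = I₀ cos²(51°) = 0.396 I₀.
I₂ = I₁ cos²(106° − 123°) = 0.396 I₀ · cos²(17°) = 0.3622 I₀.
I₃ = I₂ cos²(136° − 106°) = 0.3622 I₀ · cos²(30°) = 0.2716 I₀.
So 9.83 W = 0.2716 I₀, giving I₀ = 9.83/0.2716 = 36.19 W.

I₀ ≈ 36.2 W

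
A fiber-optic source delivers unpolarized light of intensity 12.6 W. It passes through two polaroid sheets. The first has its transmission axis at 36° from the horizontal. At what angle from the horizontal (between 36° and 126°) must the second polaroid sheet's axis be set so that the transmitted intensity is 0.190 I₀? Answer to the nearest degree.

Unpolarized light through the first polarizer → I₁ = ½ I₀, now polarized at 36°.
Need I₂/I₀ = 0.19, so cos²(θ − 36°) = 0.19 / 0.5 = 0.38.
θ − 36° = arccos(√0.38) = 51.9°, giving θ ≈ 36 + 51.9 = 87.9°.

θ ≈ 88°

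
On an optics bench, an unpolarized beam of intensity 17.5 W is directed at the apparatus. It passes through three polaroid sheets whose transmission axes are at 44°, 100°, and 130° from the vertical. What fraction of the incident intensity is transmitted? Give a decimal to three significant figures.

Unpolarized light through the first polarizer → I₁ = 17.5 W/2 = 8.75 W, polarized at 44°.
I₂ = I₁ · cos²(56°) = 8.75 · 0.3127 = 2.736 W.
I₃ = I₂ · cos²(30°) = 2.736 · 0.75 = 2.052 W.
Transmitted fraction = 0.1173.

I/I₀ ≈ 0.117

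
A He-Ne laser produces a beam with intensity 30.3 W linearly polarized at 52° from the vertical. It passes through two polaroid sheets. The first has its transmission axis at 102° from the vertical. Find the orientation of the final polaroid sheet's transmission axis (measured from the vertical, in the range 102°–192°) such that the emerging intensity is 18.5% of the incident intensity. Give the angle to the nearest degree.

I₁ = I₀ cos²(102° − 52°) = I₀ cos²(50°) = 0.4132 I₀.
Need I₂/I₀ = 0.185, so cos²(θ − 102°) = 0.185 / 0.4132 = 0.4478.
θ − 102° = arccos(√0.4478) = 48.0°, giving θ ≈ 102 + 48.0 = 150.0°.

θ ≈ 150°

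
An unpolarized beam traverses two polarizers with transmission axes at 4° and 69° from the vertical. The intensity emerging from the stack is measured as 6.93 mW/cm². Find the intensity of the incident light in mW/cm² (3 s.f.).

Unpolarized light through the first polarizer → I₁ = ½ I₀, now polarized at 4°.
I₂ = I₁ cos²(69° − 4°) = 0.5 I₀ · cos²(65°) = 0.0893 I₀.
So 6.93 mW/cm² = 0.0893 I₀, giving I₀ = 6.93/0.0893 = 77.6 mW/cm².

I₀ ≈ 77.6 mW/cm²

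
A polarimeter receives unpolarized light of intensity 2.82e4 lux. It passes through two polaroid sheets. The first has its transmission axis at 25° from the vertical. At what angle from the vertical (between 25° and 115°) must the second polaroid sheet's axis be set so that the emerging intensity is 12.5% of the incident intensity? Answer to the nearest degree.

θ ≈ 85°

Unpolarized light through the first polarizer → I₁ = ½ I₀, now polarized at 25°.
Need I₂/I₀ = 0.125, so cos²(θ − 25°) = 0.125 / 0.5 = 0.25.
θ − 25° = arccos(√0.25) = 60.0°, giving θ ≈ 25 + 60.0 = 85.0°.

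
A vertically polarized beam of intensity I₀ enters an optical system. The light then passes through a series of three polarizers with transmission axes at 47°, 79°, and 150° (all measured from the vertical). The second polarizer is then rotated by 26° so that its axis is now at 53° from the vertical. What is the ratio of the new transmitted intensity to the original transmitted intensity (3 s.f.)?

Before rotation:
By Malus's law, I₁ = I₀ cos²(47° − 0°) = I₀ cos²(47°) = 0.4651 I₀.
I₂ = I₁ cos²(79° − 47°) = 0.4651 I₀ · cos²(32°) = 0.3345 I₀.
I₃ = I₂ cos²(150° − 79°) = 0.3345 I₀ · cos²(71°) = 0.03546 I₀.
After rotation:
I₁ = I₀ cos²(47° − 0°) = I₀ cos²(47°) = 0.4651 I₀.
I₂ = I₁ cos²(53° − 47°) = 0.4651 I₀ · cos²(6°) = 0.46 I₀.
Angle between axes 2 and 3: 83°. I₃ = 0.46 I₀ · cos²(83°) = 0.006833 I₀.
Ratio = 0.006833 / 0.03546 = 0.1927.

I_new/I_old ≈ 0.193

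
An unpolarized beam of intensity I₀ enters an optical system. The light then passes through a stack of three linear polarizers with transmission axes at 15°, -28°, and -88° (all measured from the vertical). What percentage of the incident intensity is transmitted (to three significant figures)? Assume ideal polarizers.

≈ 6.69%

Unpolarized light through the first polarizer → I₁ = ½ I₀, now polarized at 15°.
I₂ = I₁ cos²(-28° − 15°) = 0.5 I₀ · cos²(43°) = 0.2674 I₀.
I₃ = I₂ cos²(-88° + 28°) = 0.2674 I₀ · cos²(60°) = 0.06686 I₀.
That is 6.686% of the incident intensity.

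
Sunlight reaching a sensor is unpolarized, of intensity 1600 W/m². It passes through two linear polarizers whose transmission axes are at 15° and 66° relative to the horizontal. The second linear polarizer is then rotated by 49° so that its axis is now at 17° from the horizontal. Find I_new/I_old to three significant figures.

I_new/I_old ≈ 2.52

Before rotation:
Unpolarized light through the first polarizer → I₁ = ½ I₀, now polarized at 15°.
I₂ = I₁ cos²(66° − 15°) = 0.5 I₀ · cos²(51°) = 0.198 I₀.
After rotation:
Unpolarized light through the first polarizer → I₁ = ½ I₀, now polarized at 15°.
I₂ = I₁ cos²(17° − 15°) = 0.5 I₀ · cos²(2°) = 0.4994 I₀.
Ratio = 0.4994 / 0.198 = 2.522.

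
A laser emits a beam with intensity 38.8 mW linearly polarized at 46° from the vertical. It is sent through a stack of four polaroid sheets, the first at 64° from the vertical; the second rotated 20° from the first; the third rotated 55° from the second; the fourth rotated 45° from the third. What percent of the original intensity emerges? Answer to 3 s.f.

≈ 13.1%

I₁ = 38.8 mW · cos²(18°) = 35.09 mW.
I₂ = I₁ · cos²(20°) = 35.09 · 0.883 = 30.99 mW.
I₃ = I₂ · cos²(55°) = 30.99 · 0.329 = 10.2 mW.
I₄ = I₃ · cos²(45°) = 10.2 · 0.5 = 5.098 mW.
That is 13.14% of the incident intensity.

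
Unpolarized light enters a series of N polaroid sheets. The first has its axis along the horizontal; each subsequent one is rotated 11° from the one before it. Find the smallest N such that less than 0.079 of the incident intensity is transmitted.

First polarizer halves the unpolarized light: factor 1/2.
Each further stage multiplies by cos²(11°) = 0.9636.
After N polarizers: T = 0.5·0.9636^(N−1). Require T < 0.079 ⇒ N−1 > ln(0.079/0.5)/ln(0.9636) = 49.75, so N−1 ≥ 50 and N = 51.
Check: N=51 gives T = 0.07828 < 0.079; N=50 gives T = 0.08123.

N = 51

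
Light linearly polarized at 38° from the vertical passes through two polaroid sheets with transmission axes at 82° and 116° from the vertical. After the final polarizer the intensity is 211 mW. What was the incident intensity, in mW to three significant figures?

I₁ = I₀ cos²(82° − 38°) = I₀ cos²(44°) = 0.5174 I₀.
I₂ = I₁ cos²(116° − 82°) = 0.5174 I₀ · cos²(34°) = 0.3556 I₀.
So 211 mW = 0.3556 I₀, giving I₀ = 211/0.3556 = 593.3 mW.

I₀ ≈ 593 mW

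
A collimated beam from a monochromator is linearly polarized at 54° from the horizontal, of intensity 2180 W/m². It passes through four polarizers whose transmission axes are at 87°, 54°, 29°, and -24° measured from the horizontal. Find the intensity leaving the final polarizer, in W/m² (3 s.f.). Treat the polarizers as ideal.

I ≈ 321 W/m²

I₁ = 2180 W/m² · cos²(33°) = 1533 W/m².
I₂ = I₁ · cos²(33°) = 1533 · 0.7034 = 1079 W/m².
I₃ = I₂ · cos²(25°) = 1079 · 0.8214 = 885.9 W/m².
I₄ = I₃ · cos²(53°) = 885.9 · 0.3622 = 320.8 W/m².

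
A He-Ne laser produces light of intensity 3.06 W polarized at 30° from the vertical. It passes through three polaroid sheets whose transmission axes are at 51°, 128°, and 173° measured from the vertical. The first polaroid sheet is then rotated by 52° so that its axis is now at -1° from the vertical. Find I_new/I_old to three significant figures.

I_new/I_old ≈ 6.60

Before rotation:
I₁ = I₀ cos²(51° − 30°) = I₀ cos²(21°) = 0.8716 I₀.
I₂ = I₁ cos²(128° − 51°) = 0.8716 I₀ · cos²(77°) = 0.0441 I₀.
I₃ = I₂ cos²(173° − 128°) = 0.0441 I₀ · cos²(45°) = 0.02205 I₀.
After rotation:
I₁ = I₀ cos²(-1° − 30°) = I₀ cos²(31°) = 0.7347 I₀.
Angle between axes 1 and 2: 51°. I₂ = 0.7347 I₀ · cos²(51°) = 0.291 I₀.
I₃ = I₂ cos²(173° − 128°) = 0.291 I₀ · cos²(45°) = 0.1455 I₀.
Ratio = 0.1455 / 0.02205 = 6.598.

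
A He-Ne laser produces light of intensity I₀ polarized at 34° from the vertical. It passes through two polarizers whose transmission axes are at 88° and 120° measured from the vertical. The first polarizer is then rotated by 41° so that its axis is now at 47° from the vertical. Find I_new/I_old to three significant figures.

I_new/I_old ≈ 0.327

Before rotation:
By Malus's law, I₁ = I₀ cos²(88° − 34°) = I₀ cos²(54°) = 0.3455 I₀.
I₂ = I₁ cos²(120° − 88°) = 0.3455 I₀ · cos²(32°) = 0.2485 I₀.
After rotation:
I₁ = I₀ cos²(47° − 34°) = I₀ cos²(13°) = 0.9494 I₀.
I₂ = I₁ cos²(120° − 47°) = 0.9494 I₀ · cos²(73°) = 0.08116 I₀.
Ratio = 0.08116 / 0.2485 = 0.3266.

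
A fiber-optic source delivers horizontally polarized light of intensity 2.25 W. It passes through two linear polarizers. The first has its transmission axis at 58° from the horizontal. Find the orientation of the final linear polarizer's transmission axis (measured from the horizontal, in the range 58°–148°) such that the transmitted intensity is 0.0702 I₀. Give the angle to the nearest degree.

θ ≈ 118°

I₁ = I₀ cos²(58° − 0°) = I₀ cos²(58°) = 0.2808 I₀.
Need I₂/I₀ = 0.0702, so cos²(θ − 58°) = 0.0702 / 0.2808 = 0.25.
θ − 58° = arccos(√0.25) = 60.0°, giving θ ≈ 58 + 60.0 = 118.0°.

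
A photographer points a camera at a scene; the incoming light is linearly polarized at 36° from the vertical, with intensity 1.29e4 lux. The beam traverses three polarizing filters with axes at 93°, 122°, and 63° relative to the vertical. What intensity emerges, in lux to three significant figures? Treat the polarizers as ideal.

I ≈ 776 lux

I₁ = 1.29e4 lux · cos²(57°) = 3827 lux.
I₂ = I₁ · cos²(29°) = 3827 · 0.765 = 2927 lux.
I₃ = I₂ · cos²(59°) = 2927 · 0.2653 = 776.5 lux.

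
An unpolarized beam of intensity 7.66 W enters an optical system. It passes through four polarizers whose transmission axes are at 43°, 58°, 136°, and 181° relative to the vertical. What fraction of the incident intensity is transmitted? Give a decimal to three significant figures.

I/I₀ ≈ 0.0101

Unpolarized light through the first polarizer → I₁ = 7.66 W/2 = 3.83 W, polarized at 43°.
I₂ = I₁ · cos²(15°) = 3.83 · 0.933 = 3.573 W.
I₃ = I₂ · cos²(78°) = 3.573 · 0.04323 = 0.1545 W.
I₄ = I₃ · cos²(45°) = 0.1545 · 0.5 = 0.07724 W.
Transmitted fraction = 0.01008.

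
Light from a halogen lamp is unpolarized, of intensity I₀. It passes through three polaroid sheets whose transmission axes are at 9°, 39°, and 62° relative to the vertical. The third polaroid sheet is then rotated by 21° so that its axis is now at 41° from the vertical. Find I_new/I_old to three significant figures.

Before rotation:
Unpolarized light through the first polarizer → I₁ = ½ I₀, now polarized at 9°.
I₂ = I₁ cos²(39° − 9°) = 0.5 I₀ · cos²(30°) = 0.375 I₀.
I₃ = I₂ cos²(62° − 39°) = 0.375 I₀ · cos²(23°) = 0.3177 I₀.
After rotation:
Unpolarized light through the first polarizer → I₁ = ½ I₀, now polarized at 9°.
I₂ = I₁ cos²(39° − 9°) = 0.5 I₀ · cos²(30°) = 0.375 I₀.
I₃ = I₂ cos²(41° − 39°) = 0.375 I₀ · cos²(2°) = 0.3745 I₀.
Ratio = 0.3745 / 0.3177 = 1.179.

I_new/I_old ≈ 1.18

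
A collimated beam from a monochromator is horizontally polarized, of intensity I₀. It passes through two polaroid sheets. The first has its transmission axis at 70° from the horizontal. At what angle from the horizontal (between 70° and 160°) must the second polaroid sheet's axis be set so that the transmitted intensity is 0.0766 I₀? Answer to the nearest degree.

I₁ = I₀ cos²(70° − 0°) = I₀ cos²(70°) = 0.117 I₀.
Need I₂/I₀ = 0.0766, so cos²(θ − 70°) = 0.0766 / 0.117 = 0.6548.
θ − 70° = arccos(√0.6548) = 36.0°, giving θ ≈ 70 + 36.0 = 106.0°.

θ ≈ 106°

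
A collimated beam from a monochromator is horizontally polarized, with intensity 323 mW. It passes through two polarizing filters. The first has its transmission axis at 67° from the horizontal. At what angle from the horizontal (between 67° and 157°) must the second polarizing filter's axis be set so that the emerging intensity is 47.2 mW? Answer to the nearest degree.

θ ≈ 79°

By Malus's law, I₁ = I₀ cos²(67° − 0°) = I₀ cos²(67°) = 0.1527 I₀.
Target fraction: 47.2 / 323 mW = 0.1461 of I₀.
Need I₂/I₀ = 0.1461, so cos²(θ − 67°) = 0.1461 / 0.1527 = 0.9572.
θ − 67° = arccos(√0.9572) = 11.9°, giving θ ≈ 67 + 11.9 = 78.9°.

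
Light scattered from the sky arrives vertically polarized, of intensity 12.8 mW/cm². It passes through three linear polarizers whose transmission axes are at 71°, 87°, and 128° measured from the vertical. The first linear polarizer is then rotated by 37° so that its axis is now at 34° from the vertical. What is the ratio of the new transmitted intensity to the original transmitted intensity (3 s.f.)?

Before rotation:
By Malus's law, I₁ = I₀ cos²(71° − 0°) = I₀ cos²(71°) = 0.106 I₀.
I₂ = I₁ cos²(87° − 71°) = 0.106 I₀ · cos²(16°) = 0.09794 I₀.
I₃ = I₂ cos²(128° − 87°) = 0.09794 I₀ · cos²(41°) = 0.05579 I₀.
After rotation:
I₁ = I₀ cos²(34° − 0°) = I₀ cos²(34°) = 0.6873 I₀.
I₂ = I₁ cos²(87° − 34°) = 0.6873 I₀ · cos²(53°) = 0.2489 I₀.
I₃ = I₂ cos²(128° − 87°) = 0.2489 I₀ · cos²(41°) = 0.1418 I₀.
Ratio = 0.1418 / 0.05579 = 2.542.

I_new/I_old ≈ 2.54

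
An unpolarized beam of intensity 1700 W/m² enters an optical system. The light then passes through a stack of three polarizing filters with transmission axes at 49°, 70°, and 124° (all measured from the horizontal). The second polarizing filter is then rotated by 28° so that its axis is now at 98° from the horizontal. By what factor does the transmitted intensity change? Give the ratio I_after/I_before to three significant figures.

I_new/I_old ≈ 1.15

Before rotation:
Unpolarized light through the first polarizer → I₁ = ½ I₀, now polarized at 49°.
I₂ = I₁ cos²(70° − 49°) = 0.5 I₀ · cos²(21°) = 0.4358 I₀.
I₃ = I₂ cos²(124° − 70°) = 0.4358 I₀ · cos²(54°) = 0.1506 I₀.
After rotation:
Unpolarized light through the first polarizer → I₁ = ½ I₀, now polarized at 49°.
I₂ = I₁ cos²(98° − 49°) = 0.5 I₀ · cos²(49°) = 0.2152 I₀.
I₃ = I₂ cos²(124° − 98°) = 0.2152 I₀ · cos²(26°) = 0.1739 I₀.
Ratio = 0.1739 / 0.1506 = 1.155.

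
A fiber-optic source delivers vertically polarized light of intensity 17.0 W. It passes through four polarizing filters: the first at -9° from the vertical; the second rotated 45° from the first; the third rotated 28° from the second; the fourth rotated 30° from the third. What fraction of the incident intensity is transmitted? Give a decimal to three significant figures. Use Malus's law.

I/I₀ ≈ 0.285

By Malus's law, I₁ = 17.0 W · cos²(9°) = 16.58 W.
I₂ = I₁ · cos²(45°) = 16.58 · 0.5 = 8.292 W.
I₃ = I₂ · cos²(28°) = 8.292 · 0.7796 = 6.464 W.
I₄ = I₃ · cos²(30°) = 6.464 · 0.75 = 4.848 W.
Transmitted fraction = 0.2852.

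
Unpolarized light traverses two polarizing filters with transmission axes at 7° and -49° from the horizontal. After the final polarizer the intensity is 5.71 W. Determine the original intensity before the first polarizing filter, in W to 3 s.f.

Unpolarized light through the first polarizer → I₁ = ½ I₀, now polarized at 7°.
I₂ = I₁ cos²(-49° − 7°) = 0.5 I₀ · cos²(56°) = 0.1563 I₀.
So 5.71 W = 0.1563 I₀, giving I₀ = 5.71/0.1563 = 36.52 W.

I₀ ≈ 36.5 W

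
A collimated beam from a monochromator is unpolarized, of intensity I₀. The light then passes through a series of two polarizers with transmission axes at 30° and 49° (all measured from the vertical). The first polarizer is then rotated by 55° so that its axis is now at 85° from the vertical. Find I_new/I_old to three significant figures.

I_new/I_old ≈ 0.732

Before rotation:
Unpolarized light through the first polarizer → I₁ = ½ I₀, now polarized at 30°.
I₂ = I₁ cos²(49° − 30°) = 0.5 I₀ · cos²(19°) = 0.447 I₀.
After rotation:
Unpolarized light through the first polarizer → I₁ = ½ I₀, now polarized at 85°.
I₂ = I₁ cos²(49° − 85°) = 0.5 I₀ · cos²(36°) = 0.3273 I₀.
Ratio = 0.3273 / 0.447 = 0.7321.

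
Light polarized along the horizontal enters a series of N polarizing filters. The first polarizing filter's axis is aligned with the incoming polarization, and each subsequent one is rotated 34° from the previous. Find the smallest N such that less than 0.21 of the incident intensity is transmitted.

N = 6

First polarizer is aligned with the polarization: full transmission.
Each further stage multiplies by cos²(34°) = 0.6873.
After N polarizers: T = 0.6873^(N−1). Require T < 0.21 ⇒ N−1 > ln(0.21)/ln(0.6873) = 4.16, so N−1 ≥ 5 and N = 6.
Check: N=6 gives T = 0.1534 < 0.21; N=5 gives T = 0.2231.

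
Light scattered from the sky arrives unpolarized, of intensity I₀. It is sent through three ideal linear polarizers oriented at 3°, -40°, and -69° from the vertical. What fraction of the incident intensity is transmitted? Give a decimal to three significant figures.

≈ 0.205 I₀

Unpolarized light through the first polarizer → I₁ = ½ I₀, now polarized at 3°.
I₂ = I₁ cos²(-40° − 3°) = 0.5 I₀ · cos²(43°) = 0.2674 I₀.
I₃ = I₂ cos²(-69° + 40°) = 0.2674 I₀ · cos²(29°) = 0.2046 I₀.
Transmitted fraction = 0.2046.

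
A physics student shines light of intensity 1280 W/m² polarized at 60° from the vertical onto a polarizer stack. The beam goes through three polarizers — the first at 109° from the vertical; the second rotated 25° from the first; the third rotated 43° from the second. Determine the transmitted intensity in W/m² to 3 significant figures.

I ≈ 242 W/m²

I₁ = 1280 W/m² · cos²(49°) = 550.9 W/m².
I₂ = I₁ · cos²(25°) = 550.9 · 0.8214 = 452.5 W/m².
I₃ = I₂ · cos²(43°) = 452.5 · 0.5349 = 242 W/m².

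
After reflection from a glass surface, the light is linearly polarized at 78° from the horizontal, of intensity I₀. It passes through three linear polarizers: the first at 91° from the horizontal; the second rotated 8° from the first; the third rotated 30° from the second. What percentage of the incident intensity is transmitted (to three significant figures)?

I₁ = I₀ cos²(91° − 78°) = I₀ cos²(13°) = 0.9494 I₀.
I₂ = I₁ cos²(8°) = 0.9494 · 0.9806 I₀ = 0.931 I₀.
I₃ = I₂ cos²(30°) = 0.931 · 0.75 I₀ = 0.6983 I₀.
That is 69.83% of the incident intensity.

≈ 69.8%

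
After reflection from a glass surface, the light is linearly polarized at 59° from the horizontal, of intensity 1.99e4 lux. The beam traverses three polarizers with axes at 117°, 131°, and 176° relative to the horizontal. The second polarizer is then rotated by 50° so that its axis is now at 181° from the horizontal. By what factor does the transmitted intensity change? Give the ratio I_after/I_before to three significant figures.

I_new/I_old ≈ 0.405

Before rotation:
By Malus's law, I₁ = I₀ cos²(117° − 59°) = I₀ cos²(58°) = 0.2808 I₀.
I₂ = I₁ cos²(131° − 117°) = 0.2808 I₀ · cos²(14°) = 0.2644 I₀.
I₃ = I₂ cos²(176° − 131°) = 0.2644 I₀ · cos²(45°) = 0.1322 I₀.
After rotation:
I₁ = I₀ cos²(117° − 59°) = I₀ cos²(58°) = 0.2808 I₀.
I₂ = I₁ cos²(181° − 117°) = 0.2808 I₀ · cos²(64°) = 0.05396 I₀.
I₃ = I₂ cos²(176° − 181°) = 0.05396 I₀ · cos²(5°) = 0.05355 I₀.
Ratio = 0.05355 / 0.1322 = 0.4051.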